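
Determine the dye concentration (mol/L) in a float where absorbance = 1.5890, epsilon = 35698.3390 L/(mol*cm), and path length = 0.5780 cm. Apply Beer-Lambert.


Formula: c = A / (epsilon * l)
Substituting: c = 1.5890 / (35698.3390 * 0.5780)
Result: 7.7010e-05 mol/L


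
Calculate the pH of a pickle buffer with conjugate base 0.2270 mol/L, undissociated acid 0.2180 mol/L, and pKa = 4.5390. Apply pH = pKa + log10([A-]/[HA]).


ratio = [A-] / [HA] = 0.2270 / 0.2180 = 1.0413
log10(ratio) = 0.0175694
pH = pKa + log10(ratio) = 4.5390 + 0.0175694 = 4.5566


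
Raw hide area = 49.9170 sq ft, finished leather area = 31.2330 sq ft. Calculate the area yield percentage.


Formula: Yield = finished / raw * 100
Substituting: Yield = 31.2330 / 49.9170 * 100
Result: 62.5699 %


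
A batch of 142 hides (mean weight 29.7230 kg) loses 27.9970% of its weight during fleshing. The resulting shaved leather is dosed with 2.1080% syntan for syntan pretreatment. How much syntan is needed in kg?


Total_raw = N * avg_wt = 142 * 29.7230 = 4220.6660 kg
Substrate = Total_raw * (1 - loss/100) = 4220.6660 * (1 - 27.9970/100) = 3039.0061 kg
Syntan = Substrate * pct / 100 = 3039.0061 * 2.1080 / 100 = 64.0622 kg


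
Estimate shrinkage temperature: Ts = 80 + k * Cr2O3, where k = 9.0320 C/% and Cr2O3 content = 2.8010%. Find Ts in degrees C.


Formula: Ts = 80 + k * Cr2O3
Substituting: Ts = 80 + 9.0320 * 2.8010
Result: 105.2986 C


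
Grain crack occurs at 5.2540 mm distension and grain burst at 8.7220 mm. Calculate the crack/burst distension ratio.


Formula: Ratio = crack / burst
Substituting: Ratio = 5.2540 / 8.7220
Result: 0.6024


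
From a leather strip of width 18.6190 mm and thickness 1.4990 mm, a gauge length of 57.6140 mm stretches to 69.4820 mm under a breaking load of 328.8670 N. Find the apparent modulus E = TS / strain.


TS = F / (w * t) = 328.8670 / (18.6190 * 1.4990) = 11.7832 N/mm^2
strain = (Lf - L0) / L0 = (69.4820 - 57.6140) / 57.6140 = 0.2060
E = TS / strain = 11.7832 / 0.2060 = 57.2022 N/mm^2


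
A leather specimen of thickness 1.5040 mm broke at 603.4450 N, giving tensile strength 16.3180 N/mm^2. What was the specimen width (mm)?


Formula: w = F / (TS * t)
Substituting: w = 603.4450 / (16.3180 * 1.5040)
Result: 24.5880 mm


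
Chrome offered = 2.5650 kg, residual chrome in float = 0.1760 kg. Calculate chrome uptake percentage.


Formula: Uptake = (offered - residual) / offered * 100
Substituting: Uptake = (2.5650 - 0.1760) / 2.5650 * 100
Result: 93.1384 %


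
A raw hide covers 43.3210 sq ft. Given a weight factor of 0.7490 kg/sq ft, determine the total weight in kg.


Formula: Weight = area * weight_per_sqft
Substituting: Weight = 43.3210 * 0.7490
Result: 32.4474 kg


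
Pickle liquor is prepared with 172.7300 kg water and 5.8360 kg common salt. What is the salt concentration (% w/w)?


Formula: Conc = salt / (water + salt) * 100
Substituting: Conc = 5.8360 / (172.7300 + 5.8360) * 100
Result: 3.2683 %


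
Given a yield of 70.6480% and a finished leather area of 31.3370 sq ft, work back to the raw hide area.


Formula: raw = finished * 100 / yield
Substituting: raw = 31.3370 * 100 / 70.6480
Result: 44.3565 sq ft


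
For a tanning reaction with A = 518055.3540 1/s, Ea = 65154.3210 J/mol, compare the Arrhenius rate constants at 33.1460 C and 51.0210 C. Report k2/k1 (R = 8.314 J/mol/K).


T1 = 33.1460 + 273.15 = 306.2960 K; T2 = 51.0210 + 273.15 = 324.1710 K
k1 = A * exp(-Ea/(R*T1)) = 518055.3540 * exp(-65154.3210/(8.314*306.2960)) = 4.0067e-06 1/s
k2 = A * exp(-Ea/(R*T2)) = 518055.3540 * exp(-65154.3210/(8.314*324.1710)) = 1.6424e-05 1/s
k2/k1 = 1.6424e-05 / 4.0067e-06 = 4.0992


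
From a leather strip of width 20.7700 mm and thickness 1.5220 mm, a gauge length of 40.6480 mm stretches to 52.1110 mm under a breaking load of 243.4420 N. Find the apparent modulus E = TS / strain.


TS = F / (w * t) = 243.4420 / (20.7700 * 1.5220) = 7.7010 N/mm^2
strain = (Lf - L0) / L0 = (52.1110 - 40.6480) / 40.6480 = 0.2820
E = TS / strain = 7.7010 / 0.2820 = 27.3077 N/mm^2


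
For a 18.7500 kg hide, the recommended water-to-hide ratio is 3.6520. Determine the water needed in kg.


Formula: Water = hide_weight * ratio
Substituting: Water = 18.7500 * 3.6520
Result: 68.4750 kg


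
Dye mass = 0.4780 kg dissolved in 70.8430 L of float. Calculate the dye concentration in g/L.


Formula: Conc = dye_mass(kg) / volume(L) * 1000
Substituting: Conc = 0.4780 / 70.8430 * 1000
Result: 6.7473 g/L


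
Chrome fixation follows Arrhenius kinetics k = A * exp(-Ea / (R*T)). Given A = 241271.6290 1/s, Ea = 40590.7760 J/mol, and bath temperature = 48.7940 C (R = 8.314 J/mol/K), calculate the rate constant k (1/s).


T_K = T_C + 273.15 = 48.7940 + 273.15 = 321.9440 K
exponent = -Ea / (R * T_K) = -40590.7760 / (8.314 * 321.9440) = -15.1648
k = A * exp(exponent) = 241271.6290 * exp(-15.1648) = 0.0625911 1/s


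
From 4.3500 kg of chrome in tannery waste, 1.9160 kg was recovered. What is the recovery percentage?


Formula: Recovery = recovered / input * 100
Substituting: Recovery = 1.9160 / 4.3500 * 100
Result: 44.0460 %


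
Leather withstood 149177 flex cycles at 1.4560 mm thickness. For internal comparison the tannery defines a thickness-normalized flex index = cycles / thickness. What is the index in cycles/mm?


Formula: Index = cycles / thickness
Substituting: Index = 149177 / 1.4560
Result: 102456.7308 cycles/mm


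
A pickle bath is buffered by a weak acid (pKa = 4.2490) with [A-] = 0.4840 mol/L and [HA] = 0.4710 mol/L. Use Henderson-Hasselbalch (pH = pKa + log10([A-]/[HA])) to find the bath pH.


ratio = [A-] / [HA] = 0.4840 / 0.4710 = 1.0276
log10(ratio) = 0.0118245
pH = pKa + log10(ratio) = 4.2490 + 0.0118245 = 4.2608


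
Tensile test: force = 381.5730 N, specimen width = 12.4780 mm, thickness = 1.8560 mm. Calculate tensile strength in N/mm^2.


Formula: TS = force / (width * thickness)
Substituting: TS = 381.5730 / (12.4780 * 1.8560)
Result: 16.4761 N/mm^2


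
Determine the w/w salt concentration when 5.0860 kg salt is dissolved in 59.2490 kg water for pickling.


Formula: Conc = salt / (water + salt) * 100
Substituting: Conc = 5.0860 / (59.2490 + 5.0860) * 100
Result: 7.9055 %


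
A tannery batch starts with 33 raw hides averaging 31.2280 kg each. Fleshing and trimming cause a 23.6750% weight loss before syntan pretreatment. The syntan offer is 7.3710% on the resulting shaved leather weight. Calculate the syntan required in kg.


Total_raw = N * avg_wt = 33 * 31.2280 = 1030.5240 kg
Substrate = Total_raw * (1 - loss/100) = 1030.5240 * (1 - 23.6750/100) = 786.5474 kg
Syntan = Substrate * pct / 100 = 786.5474 * 7.3710 / 100 = 57.9764 kg


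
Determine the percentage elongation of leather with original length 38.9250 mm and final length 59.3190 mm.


Formula: Elongation = (Lf - L0) / L0 * 100
Substituting: Elongation = (59.3190 - 38.9250) / 38.9250 * 100
Result: 52.3931 %


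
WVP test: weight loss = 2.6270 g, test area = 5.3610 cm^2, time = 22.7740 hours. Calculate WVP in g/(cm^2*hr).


Formula: WVP = loss / (area * time)
Substituting: WVP = 2.6270 / (5.3610 * 22.7740)
Result: 0.0215167 g/(cm^2*hr)


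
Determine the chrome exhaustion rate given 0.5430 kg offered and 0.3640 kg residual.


Formula: Uptake = (offered - residual) / offered * 100
Substituting: Uptake = (0.5430 - 0.3640) / 0.5430 * 100
Result: 32.9650 %


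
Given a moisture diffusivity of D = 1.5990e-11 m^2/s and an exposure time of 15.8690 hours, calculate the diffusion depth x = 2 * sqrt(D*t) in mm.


t = 15.8690 hr * 3600 = 57128.4000 s
D * t = 1.5990e-11 * 57128.4000 = 9.1348e-07
x = 2 * sqrt(D*t) = 2 * sqrt(9.1348e-07) = 0.00191153 m = 1.9115 mm


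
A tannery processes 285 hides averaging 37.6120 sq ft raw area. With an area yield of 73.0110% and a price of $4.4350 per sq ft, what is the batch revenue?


Raw_total = N * avg_area = 285 * 37.6120 = 10719.4200 sq ft
Finished = Raw_total * yield / 100 = 10719.4200 * 73.0110 / 100 = 7826.3557 sq ft
Value = Finished * price = 7826.3557 * 4.4350 = 34709.8877 $


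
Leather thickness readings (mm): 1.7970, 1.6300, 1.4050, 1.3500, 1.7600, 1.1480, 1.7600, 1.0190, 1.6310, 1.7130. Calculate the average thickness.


Formula: Average = sum / n
Substituting: Average = 15.2130 / 10
Result: 1.5213 mm


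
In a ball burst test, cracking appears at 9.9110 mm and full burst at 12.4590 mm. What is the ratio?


Formula: Ratio = crack / burst
Substituting: Ratio = 9.9110 / 12.4590
Result: 0.7955


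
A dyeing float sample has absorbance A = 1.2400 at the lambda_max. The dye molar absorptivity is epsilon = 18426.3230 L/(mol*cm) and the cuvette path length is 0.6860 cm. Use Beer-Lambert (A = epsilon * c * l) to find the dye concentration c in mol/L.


Formula: c = A / (epsilon * l)
Substituting: c = 1.2400 / (18426.3230 * 0.6860)
Result: 9.8098e-05 mol/L


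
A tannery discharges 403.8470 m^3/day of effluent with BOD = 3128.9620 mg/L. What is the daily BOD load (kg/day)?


Formula: BOD_load = volume * conc / 1000
Substituting: BOD_load = 403.8470 * 3128.9620 / 1000
Result: 1263.6219 kg/day


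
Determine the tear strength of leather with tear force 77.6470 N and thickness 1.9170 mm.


Formula: Tear strength = force / thickness
Substituting: Tear strength = 77.6470 / 1.9170
Result: 40.5044 N/mm


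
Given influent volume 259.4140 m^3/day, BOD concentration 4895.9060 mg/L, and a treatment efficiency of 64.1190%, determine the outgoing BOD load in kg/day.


Load_in = volume * conc / 1000 = 259.4140 * 4895.9060 / 1000 = 1270.0666 kg/day
Removed = Load_in * eff / 100 = 1270.0666 * 64.1190 / 100 = 814.3540 kg/day
Load_out = Load_in - Removed = 1270.0666 - 814.3540 = 455.7126 kg/day


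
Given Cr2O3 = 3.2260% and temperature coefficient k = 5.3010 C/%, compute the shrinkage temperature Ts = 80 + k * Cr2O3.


Formula: Ts = 80 + k * Cr2O3
Substituting: Ts = 80 + 5.3010 * 3.2260
Result: 97.1010 C


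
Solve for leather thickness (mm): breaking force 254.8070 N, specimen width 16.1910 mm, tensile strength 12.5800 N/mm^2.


Formula: t = F / (TS * w)
Substituting: t = 254.8070 / (12.5800 * 16.1910)
Result: 1.2510 mm


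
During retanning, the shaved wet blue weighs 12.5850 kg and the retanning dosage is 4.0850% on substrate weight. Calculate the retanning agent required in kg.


Formula: Retan = substrate * pct / 100
Substituting: Retan = 12.5850 * 4.0850 / 100
Result: 0.5141 kg


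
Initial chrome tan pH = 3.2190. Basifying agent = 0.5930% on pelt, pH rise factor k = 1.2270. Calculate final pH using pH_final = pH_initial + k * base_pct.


Formula: pH_final = pH_initial + k * base_pct
Substituting: pH_final = 3.2190 + 1.2270 * 0.5930
Result: 3.9466


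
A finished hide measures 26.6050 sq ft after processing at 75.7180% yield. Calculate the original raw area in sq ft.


Formula: raw = finished * 100 / yield
Substituting: raw = 26.6050 * 100 / 75.7180
Result: 35.1370 sq ft


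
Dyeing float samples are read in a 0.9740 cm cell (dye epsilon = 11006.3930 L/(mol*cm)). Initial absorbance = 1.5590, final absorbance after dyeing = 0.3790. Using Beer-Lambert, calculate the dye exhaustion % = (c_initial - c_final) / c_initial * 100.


c_initial = A_i / (epsilon * l) = 1.5590 / (11006.3930 * 0.9740) = 1.4543e-04 mol/L
c_final = A_f / (epsilon * l) = 0.3790 / (11006.3930 * 0.9740) = 3.5354e-05 mol/L
Exhaustion = (c_initial - c_final) / c_initial * 100 = (1.4543e-04 - 3.5354e-05) / 1.4543e-04 * 100 = 75.6895 %


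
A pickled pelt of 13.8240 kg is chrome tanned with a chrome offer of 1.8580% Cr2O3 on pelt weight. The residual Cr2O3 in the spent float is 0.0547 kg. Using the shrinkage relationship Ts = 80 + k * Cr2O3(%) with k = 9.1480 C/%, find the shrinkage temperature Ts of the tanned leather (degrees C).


Offered = pelt * offer_pct / 100 = 13.8240 * 1.8580 / 100 = 0.2568 kg
Uptake = offered - residual = 0.2568 - 0.0547 = 0.2021 kg
Cr2O3% on pelt = uptake / pelt * 100 = 0.2021 / 13.8240 * 100 = 1.4623 %
Ts = 80 + k * Cr2O3% = 80 + 9.1480 * 1.4623 = 93.3772 C


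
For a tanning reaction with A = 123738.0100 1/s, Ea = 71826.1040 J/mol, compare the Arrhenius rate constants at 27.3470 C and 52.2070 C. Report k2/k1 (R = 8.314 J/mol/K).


T1 = 27.3470 + 273.15 = 300.4970 K; T2 = 52.2070 + 273.15 = 325.3570 K
k1 = A * exp(-Ea/(R*T1)) = 123738.0100 * exp(-71826.1040/(8.314*300.4970)) = 4.0430e-08 1/s
k2 = A * exp(-Ea/(R*T2)) = 123738.0100 * exp(-71826.1040/(8.314*325.3570)) = 3.6368e-07 1/s
k2/k1 = 3.6368e-07 / 4.0430e-08 = 8.9954


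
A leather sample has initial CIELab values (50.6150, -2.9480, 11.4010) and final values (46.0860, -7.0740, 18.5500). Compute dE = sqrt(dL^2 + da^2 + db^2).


dL = -4.5290, da = -4.1260, db = 7.1490
dE = sqrt((-4.5290)^2 + (-4.1260)^2 + 7.1490^2) = 9.4151


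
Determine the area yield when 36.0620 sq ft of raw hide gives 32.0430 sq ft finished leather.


Formula: Yield = finished / raw * 100
Substituting: Yield = 32.0430 / 36.0620 * 100
Result: 88.8553 %


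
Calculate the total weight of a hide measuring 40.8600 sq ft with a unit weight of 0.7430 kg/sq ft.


Formula: Weight = area * weight_per_sqft
Substituting: Weight = 40.8600 * 0.7430
Result: 30.3590 kg


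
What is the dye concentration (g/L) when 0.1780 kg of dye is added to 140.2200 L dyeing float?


Formula: Conc = dye_mass(kg) / volume(L) * 1000
Substituting: Conc = 0.1780 / 140.2200 * 1000
Result: 1.2694 g/L


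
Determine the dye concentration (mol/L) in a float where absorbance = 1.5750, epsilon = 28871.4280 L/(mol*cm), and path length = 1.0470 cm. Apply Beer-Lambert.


Formula: c = A / (epsilon * l)
Substituting: c = 1.5750 / (28871.4280 * 1.0470)
Result: 5.2103e-05 mol/L


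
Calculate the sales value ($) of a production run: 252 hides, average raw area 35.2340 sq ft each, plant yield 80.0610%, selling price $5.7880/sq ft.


Raw_total = N * avg_area = 252 * 35.2340 = 8878.9680 sq ft
Finished = Raw_total * yield / 100 = 8878.9680 * 80.0610 / 100 = 7108.5906 sq ft
Value = Finished * price = 7108.5906 * 5.7880 = 41144.5222 $


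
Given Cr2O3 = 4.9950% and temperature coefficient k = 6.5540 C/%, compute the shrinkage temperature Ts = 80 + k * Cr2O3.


Formula: Ts = 80 + k * Cr2O3
Substituting: Ts = 80 + 6.5540 * 4.9950
Result: 112.7372 C


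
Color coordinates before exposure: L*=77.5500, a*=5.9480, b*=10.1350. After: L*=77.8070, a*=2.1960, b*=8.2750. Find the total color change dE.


dL = 0.2570, da = -3.7520, db = -1.8600
dE = sqrt(0.2570^2 + (-3.7520)^2 + (-1.8600)^2) = 4.1956


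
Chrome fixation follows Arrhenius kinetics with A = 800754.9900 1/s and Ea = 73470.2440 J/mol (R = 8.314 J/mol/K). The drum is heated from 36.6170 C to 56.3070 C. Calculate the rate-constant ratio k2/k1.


T1 = 36.6170 + 273.15 = 309.7670 K; T2 = 56.3070 + 273.15 = 329.4570 K
k1 = A * exp(-Ea/(R*T1)) = 800754.9900 * exp(-73470.2440/(8.314*309.7670)) = 3.2666e-07 1/s
k2 = A * exp(-Ea/(R*T2)) = 800754.9900 * exp(-73470.2440/(8.314*329.4570)) = 1.7970e-06 1/s
k2/k1 = 1.7970e-06 / 3.2666e-07 = 5.5011


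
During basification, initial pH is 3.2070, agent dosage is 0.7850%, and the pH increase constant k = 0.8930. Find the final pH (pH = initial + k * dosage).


Formula: pH_final = pH_initial + k * base_pct
Substituting: pH_final = 3.2070 + 0.8930 * 0.7850
Result: 3.9080


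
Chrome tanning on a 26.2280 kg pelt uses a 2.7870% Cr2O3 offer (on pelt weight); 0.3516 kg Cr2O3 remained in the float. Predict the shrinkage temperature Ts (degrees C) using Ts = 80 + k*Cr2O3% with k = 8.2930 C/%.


Offered = pelt * offer_pct / 100 = 26.2280 * 2.7870 / 100 = 0.7310 kg
Uptake = offered - residual = 0.7310 - 0.3516 = 0.3794 kg
Cr2O3% on pelt = uptake / pelt * 100 = 0.3794 / 26.2280 * 100 = 1.4464 %
Ts = 80 + k * Cr2O3% = 80 + 8.2930 * 1.4464 = 91.9954 C


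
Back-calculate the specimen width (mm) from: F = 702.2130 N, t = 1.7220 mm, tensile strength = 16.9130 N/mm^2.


Formula: w = F / (TS * t)
Substituting: w = 702.2130 / (16.9130 * 1.7220)
Result: 24.1110 mm


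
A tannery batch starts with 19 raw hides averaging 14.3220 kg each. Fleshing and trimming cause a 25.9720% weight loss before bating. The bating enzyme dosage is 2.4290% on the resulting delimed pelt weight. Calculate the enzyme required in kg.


Total_raw = N * avg_wt = 19 * 14.3220 = 272.1180 kg
Substrate = Total_raw * (1 - loss/100) = 272.1180 * (1 - 25.9720/100) = 201.4435 kg
Enzyme = Substrate * pct / 100 = 201.4435 * 2.4290 / 100 = 4.8931 kg


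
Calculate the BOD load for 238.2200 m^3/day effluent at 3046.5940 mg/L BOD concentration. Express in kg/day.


Formula: BOD_load = volume * conc / 1000
Substituting: BOD_load = 238.2200 * 3046.5940 / 1000
Result: 725.7596 kg/day


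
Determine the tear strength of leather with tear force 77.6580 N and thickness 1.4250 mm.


Formula: Tear strength = force / thickness
Substituting: Tear strength = 77.6580 / 1.4250
Result: 54.4968 N/mm


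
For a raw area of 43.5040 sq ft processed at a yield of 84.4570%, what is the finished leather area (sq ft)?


Formula: finished = raw * yield / 100
Substituting: finished = 43.5040 * 84.4570 / 100
Result: 36.7422 sq ft


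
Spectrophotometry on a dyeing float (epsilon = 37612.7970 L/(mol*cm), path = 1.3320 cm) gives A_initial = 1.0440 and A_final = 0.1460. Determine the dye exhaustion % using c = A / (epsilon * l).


c_initial = A_i / (epsilon * l) = 1.0440 / (37612.7970 * 1.3320) = 2.0838e-05 mol/L
c_final = A_f / (epsilon * l) = 0.1460 / (37612.7970 * 1.3320) = 2.9142e-06 mol/L
Exhaustion = (c_initial - c_final) / c_initial * 100 = (2.0838e-05 - 2.9142e-06) / 2.0838e-05 * 100 = 86.0153 %


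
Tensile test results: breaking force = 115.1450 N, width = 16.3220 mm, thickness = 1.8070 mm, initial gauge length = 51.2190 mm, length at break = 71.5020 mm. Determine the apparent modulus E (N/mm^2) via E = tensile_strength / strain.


TS = F / (w * t) = 115.1450 / (16.3220 * 1.8070) = 3.9040 N/mm^2
strain = (Lf - L0) / L0 = (71.5020 - 51.2190) / 51.2190 = 0.3960
E = TS / strain = 3.9040 / 0.3960 = 9.8585 N/mm^2


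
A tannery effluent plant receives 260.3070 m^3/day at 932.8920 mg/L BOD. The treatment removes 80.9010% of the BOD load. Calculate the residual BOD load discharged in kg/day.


Load_in = volume * conc / 1000 = 260.3070 * 932.8920 / 1000 = 242.8383 kg/day
Removed = Load_in * eff / 100 = 242.8383 * 80.9010 / 100 = 196.4586 kg/day
Load_out = Load_in - Removed = 242.8383 - 196.4586 = 46.3797 kg/day


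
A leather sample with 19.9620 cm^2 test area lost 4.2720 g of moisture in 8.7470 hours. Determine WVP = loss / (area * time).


Formula: WVP = loss / (area * time)
Substituting: WVP = 4.2720 / (19.9620 * 8.7470)
Result: 0.0244663 g/(cm^2*hr)


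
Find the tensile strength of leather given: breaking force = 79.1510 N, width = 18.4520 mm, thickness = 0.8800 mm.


Formula: TS = force / (width * thickness)
Substituting: TS = 79.1510 / (18.4520 * 0.8800)
Result: 4.8745 N/mm^2


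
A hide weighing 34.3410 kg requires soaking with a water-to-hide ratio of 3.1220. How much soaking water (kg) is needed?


Formula: Water = hide_weight * ratio
Substituting: Water = 34.3410 * 3.1220
Result: 107.2126 kg


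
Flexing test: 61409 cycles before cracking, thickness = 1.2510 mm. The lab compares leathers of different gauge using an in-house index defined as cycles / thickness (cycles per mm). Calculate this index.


Formula: Index = cycles / thickness
Substituting: Index = 61409 / 1.2510
Result: 49087.9297 cycles/mm


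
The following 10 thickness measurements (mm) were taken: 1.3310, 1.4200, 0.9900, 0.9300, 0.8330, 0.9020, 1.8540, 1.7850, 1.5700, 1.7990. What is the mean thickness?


Formula: Average = sum / n
Substituting: Average = 13.4140 / 10
Result: 1.3414 mm


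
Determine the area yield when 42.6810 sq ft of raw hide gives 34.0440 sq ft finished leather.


Formula: Yield = finished / raw * 100
Substituting: Yield = 34.0440 / 42.6810 * 100
Result: 79.7638 %


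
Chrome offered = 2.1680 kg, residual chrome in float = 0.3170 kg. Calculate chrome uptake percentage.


Formula: Uptake = (offered - residual) / offered * 100
Substituting: Uptake = (2.1680 - 0.3170) / 2.1680 * 100
Result: 85.3782 %


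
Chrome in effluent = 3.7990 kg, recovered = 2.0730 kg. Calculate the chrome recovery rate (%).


Formula: Recovery = recovered / input * 100
Substituting: Recovery = 2.0730 / 3.7990 * 100
Result: 54.5670 %


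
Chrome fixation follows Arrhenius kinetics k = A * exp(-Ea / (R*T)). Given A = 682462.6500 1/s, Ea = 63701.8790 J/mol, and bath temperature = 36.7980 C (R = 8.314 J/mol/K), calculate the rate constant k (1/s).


T_K = T_C + 273.15 = 36.7980 + 273.15 = 309.9480 K
exponent = -Ea / (R * T_K) = -63701.8790 / (8.314 * 309.9480) = -24.7203
k = A * exp(exponent) = 682462.6500 * exp(-24.7203) = 1.2537e-05 1/s


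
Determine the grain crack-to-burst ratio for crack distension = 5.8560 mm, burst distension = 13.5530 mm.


Formula: Ratio = crack / burst
Substituting: Ratio = 5.8560 / 13.5530
Result: 0.4321


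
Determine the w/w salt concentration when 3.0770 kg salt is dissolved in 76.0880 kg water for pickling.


Formula: Conc = salt / (water + salt) * 100
Substituting: Conc = 3.0770 / (76.0880 + 3.0770) * 100
Result: 3.8868 %


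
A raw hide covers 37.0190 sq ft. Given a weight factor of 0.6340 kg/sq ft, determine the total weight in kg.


Formula: Weight = area * weight_per_sqft
Substituting: Weight = 37.0190 * 0.6340
Result: 23.4700 kg


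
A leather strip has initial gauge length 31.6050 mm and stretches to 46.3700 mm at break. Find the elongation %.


Formula: Elongation = (Lf - L0) / L0 * 100
Substituting: Elongation = (46.3700 - 31.6050) / 31.6050 * 100
Result: 46.7173 %


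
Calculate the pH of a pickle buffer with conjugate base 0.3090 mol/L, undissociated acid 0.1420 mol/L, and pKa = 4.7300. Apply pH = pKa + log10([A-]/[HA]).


ratio = [A-] / [HA] = 0.3090 / 0.1420 = 2.1761
log10(ratio) = 0.3377
pH = pKa + log10(ratio) = 4.7300 + 0.3377 = 5.0677


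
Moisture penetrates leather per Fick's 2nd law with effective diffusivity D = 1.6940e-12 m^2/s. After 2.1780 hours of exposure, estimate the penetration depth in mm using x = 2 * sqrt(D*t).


t = 2.1780 hr * 3600 = 7840.8000 s
D * t = 1.6940e-12 * 7840.8000 = 1.3282e-08
x = 2 * sqrt(D*t) = 2 * sqrt(1.3282e-08) = 2.3050e-04 m = 0.2305 mm


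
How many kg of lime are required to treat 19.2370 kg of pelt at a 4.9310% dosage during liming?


Formula: Lime = substrate * pct / 100
Substituting: Lime = 19.2370 * 4.9310 / 100
Result: 0.9486 kg


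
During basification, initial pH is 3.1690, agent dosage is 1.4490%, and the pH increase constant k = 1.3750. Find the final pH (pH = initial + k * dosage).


Formula: pH_final = pH_initial + k * base_pct
Substituting: pH_final = 3.1690 + 1.3750 * 1.4490
Result: 5.1614


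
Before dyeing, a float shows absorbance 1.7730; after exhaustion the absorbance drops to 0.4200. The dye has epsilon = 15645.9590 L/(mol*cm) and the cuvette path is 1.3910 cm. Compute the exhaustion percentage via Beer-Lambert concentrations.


c_initial = A_i / (epsilon * l) = 1.7730 / (15645.9590 * 1.3910) = 8.1467e-05 mol/L
c_final = A_f / (epsilon * l) = 0.4200 / (15645.9590 * 1.3910) = 1.9298e-05 mol/L
Exhaustion = (c_initial - c_final) / c_initial * 100 = (8.1467e-05 - 1.9298e-05) / 8.1467e-05 * 100 = 76.3113 %


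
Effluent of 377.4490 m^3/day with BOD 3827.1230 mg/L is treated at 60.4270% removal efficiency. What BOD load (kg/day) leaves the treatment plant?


Load_in = volume * conc / 1000 = 377.4490 * 3827.1230 / 1000 = 1444.5437 kg/day
Removed = Load_in * eff / 100 = 1444.5437 * 60.4270 / 100 = 872.8945 kg/day
Load_out = Load_in - Removed = 1444.5437 - 872.8945 = 571.6493 kg/day


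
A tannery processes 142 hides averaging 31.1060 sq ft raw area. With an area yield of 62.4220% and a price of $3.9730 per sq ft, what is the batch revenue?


Raw_total = N * avg_area = 142 * 31.1060 = 4417.0520 sq ft
Finished = Raw_total * yield / 100 = 4417.0520 * 62.4220 / 100 = 2757.2122 sq ft
Value = Finished * price = 2757.2122 * 3.9730 = 10954.4041 $


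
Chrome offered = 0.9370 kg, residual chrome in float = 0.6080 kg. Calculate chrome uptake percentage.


Formula: Uptake = (offered - residual) / offered * 100
Substituting: Uptake = (0.9370 - 0.6080) / 0.9370 * 100
Result: 35.1121 %


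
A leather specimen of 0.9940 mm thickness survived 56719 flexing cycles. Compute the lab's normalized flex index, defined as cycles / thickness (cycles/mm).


Formula: Index = cycles / thickness
Substituting: Index = 56719 / 0.9940
Result: 57061.3682 cycles/mm


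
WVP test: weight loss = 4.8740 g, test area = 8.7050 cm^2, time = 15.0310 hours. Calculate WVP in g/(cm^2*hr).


Formula: WVP = loss / (area * time)
Substituting: WVP = 4.8740 / (8.7050 * 15.0310)
Result: 0.0372502 g/(cm^2*hr)


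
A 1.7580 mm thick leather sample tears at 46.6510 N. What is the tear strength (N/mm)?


Formula: Tear strength = force / thickness
Substituting: Tear strength = 46.6510 / 1.7580
Result: 26.5364 N/mm


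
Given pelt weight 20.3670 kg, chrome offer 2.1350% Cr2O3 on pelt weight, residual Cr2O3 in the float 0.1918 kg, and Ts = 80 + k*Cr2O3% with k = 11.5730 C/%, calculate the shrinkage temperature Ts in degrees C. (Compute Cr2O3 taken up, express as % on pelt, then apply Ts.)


Offered = pelt * offer_pct / 100 = 20.3670 * 2.1350 / 100 = 0.4348 kg
Uptake = offered - residual = 0.4348 - 0.1918 = 0.2430 kg
Cr2O3% on pelt = uptake / pelt * 100 = 0.2430 / 20.3670 * 100 = 1.1933 %
Ts = 80 + k * Cr2O3% = 80 + 11.5730 * 1.1933 = 93.8098 C


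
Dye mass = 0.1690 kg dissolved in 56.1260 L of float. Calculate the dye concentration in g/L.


Formula: Conc = dye_mass(kg) / volume(L) * 1000
Substituting: Conc = 0.1690 / 56.1260 * 1000
Result: 3.0111 g/L


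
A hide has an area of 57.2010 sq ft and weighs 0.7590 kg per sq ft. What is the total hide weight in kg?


Formula: Weight = area * weight_per_sqft
Substituting: Weight = 57.2010 * 0.7590
Result: 43.4156 kg


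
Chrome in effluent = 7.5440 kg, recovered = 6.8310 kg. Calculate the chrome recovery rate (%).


Formula: Recovery = recovered / input * 100
Substituting: Recovery = 6.8310 / 7.5440 * 100
Result: 90.5488 %


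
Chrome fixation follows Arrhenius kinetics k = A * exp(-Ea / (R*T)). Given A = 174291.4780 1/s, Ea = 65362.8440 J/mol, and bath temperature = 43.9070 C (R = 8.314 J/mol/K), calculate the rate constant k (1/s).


T_K = T_C + 273.15 = 43.9070 + 273.15 = 317.0570 K
exponent = -Ea / (R * T_K) = -65362.8440 / (8.314 * 317.0570) = -24.7961
k = A * exp(exponent) = 174291.4780 * exp(-24.7961) = 2.9680e-06 1/s


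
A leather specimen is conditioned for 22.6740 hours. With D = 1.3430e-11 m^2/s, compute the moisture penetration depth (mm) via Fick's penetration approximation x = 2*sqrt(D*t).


t = 22.6740 hr * 3600 = 81626.4000 s
D * t = 1.3430e-11 * 81626.4000 = 1.0962e-06
x = 2 * sqrt(D*t) = 2 * sqrt(1.0962e-06) = 0.00209403 m = 2.0940 mm


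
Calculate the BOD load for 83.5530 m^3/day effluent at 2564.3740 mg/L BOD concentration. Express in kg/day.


Formula: BOD_load = volume * conc / 1000
Substituting: BOD_load = 83.5530 * 2564.3740 / 1000
Result: 214.2611 kg/day


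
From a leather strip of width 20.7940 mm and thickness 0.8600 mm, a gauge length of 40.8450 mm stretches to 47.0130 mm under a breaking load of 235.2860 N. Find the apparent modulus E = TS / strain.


TS = F / (w * t) = 235.2860 / (20.7940 * 0.8600) = 13.1571 N/mm^2
strain = (Lf - L0) / L0 = (47.0130 - 40.8450) / 40.8450 = 0.1510
E = TS / strain = 13.1571 / 0.1510 = 87.1273 N/mm^2


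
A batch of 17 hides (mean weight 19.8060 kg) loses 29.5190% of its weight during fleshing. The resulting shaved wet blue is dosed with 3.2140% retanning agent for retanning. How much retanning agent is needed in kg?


Total_raw = N * avg_wt = 17 * 19.8060 = 336.7020 kg
Substrate = Total_raw * (1 - loss/100) = 336.7020 * (1 - 29.5190/100) = 237.3109 kg
Retan = Substrate * pct / 100 = 237.3109 * 3.2140 / 100 = 7.6272 kg


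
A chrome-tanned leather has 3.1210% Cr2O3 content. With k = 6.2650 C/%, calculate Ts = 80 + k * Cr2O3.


Formula: Ts = 80 + k * Cr2O3
Substituting: Ts = 80 + 6.2650 * 3.1210
Result: 99.5531 C


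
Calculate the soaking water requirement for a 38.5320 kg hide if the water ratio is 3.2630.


Formula: Water = hide_weight * ratio
Substituting: Water = 38.5320 * 3.2630
Result: 125.7299 kg


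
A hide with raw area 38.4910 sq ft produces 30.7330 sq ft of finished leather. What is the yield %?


Formula: Yield = finished / raw * 100
Substituting: Yield = 30.7330 / 38.4910 * 100
Result: 79.8446 %


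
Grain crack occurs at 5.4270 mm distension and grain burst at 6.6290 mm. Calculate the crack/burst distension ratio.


Formula: Ratio = crack / burst
Substituting: Ratio = 5.4270 / 6.6290
Result: 0.8187


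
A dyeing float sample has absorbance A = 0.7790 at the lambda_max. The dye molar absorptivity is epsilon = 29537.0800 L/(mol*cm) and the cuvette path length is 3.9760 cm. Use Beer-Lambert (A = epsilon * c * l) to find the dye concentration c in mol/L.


Formula: c = A / (epsilon * l)
Substituting: c = 0.7790 / (29537.0800 * 3.9760)
Result: 6.6332e-06 mol/L


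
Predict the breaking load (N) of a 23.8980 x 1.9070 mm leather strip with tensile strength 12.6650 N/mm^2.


Formula: F = TS * w * t
Substituting: F = 12.6650 * 23.8980 * 1.9070
Result: 577.1882 N


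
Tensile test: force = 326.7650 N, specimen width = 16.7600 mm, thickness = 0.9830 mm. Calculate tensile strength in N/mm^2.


Formula: TS = force / (width * thickness)
Substituting: TS = 326.7650 / (16.7600 * 0.9830)
Result: 19.8339 N/mm^2


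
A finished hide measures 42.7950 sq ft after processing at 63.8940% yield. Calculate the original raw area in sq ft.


Formula: raw = finished * 100 / yield
Substituting: raw = 42.7950 * 100 / 63.8940
Result: 66.9781 sq ft


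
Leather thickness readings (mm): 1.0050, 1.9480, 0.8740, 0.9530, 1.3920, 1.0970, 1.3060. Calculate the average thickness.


Formula: Average = sum / n
Substituting: Average = 8.5750 / 7
Result: 1.2250 mm


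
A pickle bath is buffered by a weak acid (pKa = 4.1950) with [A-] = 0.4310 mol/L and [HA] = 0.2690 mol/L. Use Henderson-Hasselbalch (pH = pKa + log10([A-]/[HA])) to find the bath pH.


ratio = [A-] / [HA] = 0.4310 / 0.2690 = 1.6022
log10(ratio) = 0.2047
pH = pKa + log10(ratio) = 4.1950 + 0.2047 = 4.3997


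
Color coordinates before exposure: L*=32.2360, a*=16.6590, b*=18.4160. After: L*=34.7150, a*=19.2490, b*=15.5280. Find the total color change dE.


dL = 2.4790, da = 2.5900, db = -2.8880
dE = sqrt(2.4790^2 + 2.5900^2 + (-2.8880)^2) = 4.6037


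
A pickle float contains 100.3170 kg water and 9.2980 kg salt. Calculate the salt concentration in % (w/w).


Formula: Conc = salt / (water + salt) * 100
Substituting: Conc = 9.2980 / (100.3170 + 9.2980) * 100
Result: 8.4824 %


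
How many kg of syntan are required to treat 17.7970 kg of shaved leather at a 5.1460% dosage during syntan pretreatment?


Formula: Syntan = substrate * pct / 100
Substituting: Syntan = 17.7970 * 5.1460 / 100
Result: 0.9158 kg


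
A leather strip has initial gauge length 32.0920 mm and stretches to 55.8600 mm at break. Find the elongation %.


Formula: Elongation = (Lf - L0) / L0 * 100
Substituting: Elongation = (55.8600 - 32.0920) / 32.0920 * 100
Result: 74.0621 %


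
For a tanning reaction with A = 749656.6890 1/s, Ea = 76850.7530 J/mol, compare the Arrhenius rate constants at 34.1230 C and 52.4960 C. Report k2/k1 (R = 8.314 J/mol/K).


T1 = 34.1230 + 273.15 = 307.2730 K; T2 = 52.4960 + 273.15 = 325.6460 K
k1 = A * exp(-Ea/(R*T1)) = 749656.6890 * exp(-76850.7530/(8.314*307.2730)) = 6.4596e-08 1/s
k2 = A * exp(-Ea/(R*T2)) = 749656.6890 * exp(-76850.7530/(8.314*325.6460)) = 3.5263e-07 1/s
k2/k1 = 3.5263e-07 / 6.4596e-08 = 5.4590


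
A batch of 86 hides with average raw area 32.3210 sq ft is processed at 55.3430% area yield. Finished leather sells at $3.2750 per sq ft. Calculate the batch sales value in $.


Raw_total = N * avg_area = 86 * 32.3210 = 2779.6060 sq ft
Finished = Raw_total * yield / 100 = 2779.6060 * 55.3430 / 100 = 1538.3173 sq ft
Value = Finished * price = 1538.3173 * 3.2750 = 5037.9893 $


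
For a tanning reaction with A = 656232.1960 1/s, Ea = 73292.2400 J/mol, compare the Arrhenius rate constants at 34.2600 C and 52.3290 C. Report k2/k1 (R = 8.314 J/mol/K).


T1 = 34.2600 + 273.15 = 307.4100 K; T2 = 52.3290 + 273.15 = 325.4790 K
k1 = A * exp(-Ea/(R*T1)) = 656232.1960 * exp(-73292.2400/(8.314*307.4100)) = 2.3062e-07 1/s
k2 = A * exp(-Ea/(R*T2)) = 656232.1960 * exp(-73292.2400/(8.314*325.4790)) = 1.1332e-06 1/s
k2/k1 = 1.1332e-06 / 2.3062e-07 = 4.9135


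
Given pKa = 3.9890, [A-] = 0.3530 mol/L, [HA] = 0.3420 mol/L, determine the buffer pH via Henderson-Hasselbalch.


ratio = [A-] / [HA] = 0.3530 / 0.3420 = 1.0322
log10(ratio) = 0.0137486
pH = pKa + log10(ratio) = 3.9890 + 0.0137486 = 4.0027


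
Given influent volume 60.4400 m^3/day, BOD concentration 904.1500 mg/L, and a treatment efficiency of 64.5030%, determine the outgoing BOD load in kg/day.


Load_in = volume * conc / 1000 = 60.4400 * 904.1500 / 1000 = 54.6468 kg/day
Removed = Load_in * eff / 100 = 54.6468 * 64.5030 / 100 = 35.2488 kg/day
Load_out = Load_in - Removed = 54.6468 - 35.2488 = 19.3980 kg/day


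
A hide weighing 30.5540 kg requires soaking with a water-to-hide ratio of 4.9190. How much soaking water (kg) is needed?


Formula: Water = hide_weight * ratio
Substituting: Water = 30.5540 * 4.9190
Result: 150.2951 kg


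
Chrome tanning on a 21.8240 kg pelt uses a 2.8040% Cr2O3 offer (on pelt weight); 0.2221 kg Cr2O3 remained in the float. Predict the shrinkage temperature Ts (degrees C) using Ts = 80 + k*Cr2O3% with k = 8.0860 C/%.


Offered = pelt * offer_pct / 100 = 21.8240 * 2.8040 / 100 = 0.6119 kg
Uptake = offered - residual = 0.6119 - 0.2221 = 0.3898 kg
Cr2O3% on pelt = uptake / pelt * 100 = 0.3898 / 21.8240 * 100 = 1.7863 %
Ts = 80 + k * Cr2O3% = 80 + 8.0860 * 1.7863 = 94.4441 C


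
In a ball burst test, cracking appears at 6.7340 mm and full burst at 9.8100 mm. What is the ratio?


Formula: Ratio = crack / burst
Substituting: Ratio = 6.7340 / 9.8100
Result: 0.6864


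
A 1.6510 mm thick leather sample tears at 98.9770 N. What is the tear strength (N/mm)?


Formula: Tear strength = force / thickness
Substituting: Tear strength = 98.9770 / 1.6510
Result: 59.9497 N/mm


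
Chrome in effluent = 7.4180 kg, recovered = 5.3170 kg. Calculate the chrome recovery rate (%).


Formula: Recovery = recovered / input * 100
Substituting: Recovery = 5.3170 / 7.4180 * 100
Result: 71.6770 %


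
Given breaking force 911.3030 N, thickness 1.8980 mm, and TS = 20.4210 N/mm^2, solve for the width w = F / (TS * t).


Formula: w = F / (TS * t)
Substituting: w = 911.3030 / (20.4210 * 1.8980)
Result: 23.5120 mm


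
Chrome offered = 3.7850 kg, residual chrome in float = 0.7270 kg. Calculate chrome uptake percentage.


Formula: Uptake = (offered - residual) / offered * 100
Substituting: Uptake = (3.7850 - 0.7270) / 3.7850 * 100
Result: 80.7926 %


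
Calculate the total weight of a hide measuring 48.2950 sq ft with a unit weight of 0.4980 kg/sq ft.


Formula: Weight = area * weight_per_sqft
Substituting: Weight = 48.2950 * 0.4980
Result: 24.0509 kg


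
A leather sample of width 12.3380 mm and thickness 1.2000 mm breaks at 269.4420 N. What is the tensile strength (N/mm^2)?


Formula: TS = force / (width * thickness)
Substituting: TS = 269.4420 / (12.3380 * 1.2000)
Result: 18.1987 N/mm^2


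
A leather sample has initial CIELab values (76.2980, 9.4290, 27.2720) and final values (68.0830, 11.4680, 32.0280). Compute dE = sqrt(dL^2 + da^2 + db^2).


dL = -8.2150, da = 2.0390, db = 4.7560
dE = sqrt((-8.2150)^2 + 2.0390^2 + 4.7560^2) = 9.7089


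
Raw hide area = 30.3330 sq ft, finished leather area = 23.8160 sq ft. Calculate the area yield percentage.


Formula: Yield = finished / raw * 100
Substituting: Yield = 23.8160 / 30.3330 * 100
Result: 78.5151 %


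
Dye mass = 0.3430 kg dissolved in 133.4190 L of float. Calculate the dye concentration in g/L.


Formula: Conc = dye_mass(kg) / volume(L) * 1000
Substituting: Conc = 0.3430 / 133.4190 * 1000
Result: 2.5708 g/L


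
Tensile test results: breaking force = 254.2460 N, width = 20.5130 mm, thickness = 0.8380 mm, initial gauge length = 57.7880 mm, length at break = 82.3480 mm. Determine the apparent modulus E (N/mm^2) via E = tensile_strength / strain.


TS = F / (w * t) = 254.2460 / (20.5130 * 0.8380) = 14.7904 N/mm^2
strain = (Lf - L0) / L0 = (82.3480 - 57.7880) / 57.7880 = 0.4250
E = TS / strain = 14.7904 / 0.4250 = 34.8009 N/mm^2


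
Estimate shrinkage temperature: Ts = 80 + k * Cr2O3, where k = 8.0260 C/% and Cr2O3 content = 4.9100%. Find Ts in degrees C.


Formula: Ts = 80 + k * Cr2O3
Substituting: Ts = 80 + 8.0260 * 4.9100
Result: 119.4077 C


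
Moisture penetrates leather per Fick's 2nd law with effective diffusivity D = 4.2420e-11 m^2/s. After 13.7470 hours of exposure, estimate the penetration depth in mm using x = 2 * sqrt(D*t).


t = 13.7470 hr * 3600 = 49489.2000 s
D * t = 4.2420e-11 * 49489.2000 = 2.0993e-06
x = 2 * sqrt(D*t) = 2 * sqrt(2.0993e-06) = 0.00289781 m = 2.8978 mm


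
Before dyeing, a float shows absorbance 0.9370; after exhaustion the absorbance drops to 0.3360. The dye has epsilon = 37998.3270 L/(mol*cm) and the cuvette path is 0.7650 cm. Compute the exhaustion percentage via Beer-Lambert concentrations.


c_initial = A_i / (epsilon * l) = 0.9370 / (37998.3270 * 0.7650) = 3.2234e-05 mol/L
c_final = A_f / (epsilon * l) = 0.3360 / (37998.3270 * 0.7650) = 1.1559e-05 mol/L
Exhaustion = (c_initial - c_final) / c_initial * 100 = (3.2234e-05 - 1.1559e-05) / 3.2234e-05 * 100 = 64.1409 %


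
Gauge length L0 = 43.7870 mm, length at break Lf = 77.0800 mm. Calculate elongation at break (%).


Formula: Elongation = (Lf - L0) / L0 * 100
Substituting: Elongation = (77.0800 - 43.7870) / 43.7870 * 100
Result: 76.0340 %


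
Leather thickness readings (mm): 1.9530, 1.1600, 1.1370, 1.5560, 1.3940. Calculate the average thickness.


Formula: Average = sum / n
Substituting: Average = 7.2000 / 5
Result: 1.4400 mm


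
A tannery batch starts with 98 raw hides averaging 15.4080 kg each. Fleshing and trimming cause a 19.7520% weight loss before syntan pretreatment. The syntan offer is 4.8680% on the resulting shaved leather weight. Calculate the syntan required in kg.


Total_raw = N * avg_wt = 98 * 15.4080 = 1509.9840 kg
Substrate = Total_raw * (1 - loss/100) = 1509.9840 * (1 - 19.7520/100) = 1211.7320 kg
Syntan = Substrate * pct / 100 = 1211.7320 * 4.8680 / 100 = 58.9871 kg


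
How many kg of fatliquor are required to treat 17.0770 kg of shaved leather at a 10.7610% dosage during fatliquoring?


Formula: Fat = substrate * pct / 100
Substituting: Fat = 17.0770 * 10.7610 / 100
Result: 1.8377 kg


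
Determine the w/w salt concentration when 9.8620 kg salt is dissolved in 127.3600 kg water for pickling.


Formula: Conc = salt / (water + salt) * 100
Substituting: Conc = 9.8620 / (127.3600 + 9.8620) * 100
Result: 7.1869 %


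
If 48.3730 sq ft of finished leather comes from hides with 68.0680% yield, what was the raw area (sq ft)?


Formula: raw = finished * 100 / yield
Substituting: raw = 48.3730 * 100 / 68.0680
Result: 71.0657 sq ft


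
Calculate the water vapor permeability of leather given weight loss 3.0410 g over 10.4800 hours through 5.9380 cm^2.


Formula: WVP = loss / (area * time)
Substituting: WVP = 3.0410 / (5.9380 * 10.4800)
Result: 0.0488669 g/(cm^2*hr)
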